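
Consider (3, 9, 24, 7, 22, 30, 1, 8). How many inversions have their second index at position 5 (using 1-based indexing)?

The element at index 5 is 22.
Elements before it: 3, 9, 24, 7
Those larger than 22: 24

1 such element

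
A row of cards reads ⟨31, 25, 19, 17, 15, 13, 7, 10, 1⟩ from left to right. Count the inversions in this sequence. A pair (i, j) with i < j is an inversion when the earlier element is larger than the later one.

For each element, count later entries that are smaller:
31 → 25, 19, 17, 15, 13, 7, 10, 1 → 8
25 → 19, 17, 15, 13, 7, 10, 1 → 7
19 → 17, 15, 13, 7, 10, 1 → 6
17 → 15, 13, 7, 10, 1 → 5
15 → 13, 7, 10, 1 → 4
13 → 7, 10, 1 → 3
7 → 1 → 1
10 → 1 → 1
1 → none → 0
Sum: 8 + 7 + 6 + 5 + 4 + 3 + 1 + 1 + 0 = 35

35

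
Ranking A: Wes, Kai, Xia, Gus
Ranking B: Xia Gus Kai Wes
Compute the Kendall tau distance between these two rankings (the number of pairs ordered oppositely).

Assign each item its position (1..4) in the first ordering, then rewrite the second ordering as that position sequence:
positions: Wes→1, Kai→2, Xia→3, Gus→4
second ordering as positions: [3, 4, 2, 1]
Discordant pairs = inversions in this position sequence.
3: 2, 1 → 2
4: 2, 1 → 2
2: 1 → 1
1: 0
Total: 2 + 2 + 1 + 0 = 5

5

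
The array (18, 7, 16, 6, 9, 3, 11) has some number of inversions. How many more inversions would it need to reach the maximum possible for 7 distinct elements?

7

Maximum inversions for 7 distinct elements is C(7, 2) = 7·6/2 = 21.
Current inversions — for each element, count later smaller elements:
18: 6
7: 2
16: 4
6: 1
9: 1
3: 0
11: 0
Current total: 6 + 2 + 4 + 1 + 1 + 0 + 0 = 14
Shortfall: 21 − 14 = 7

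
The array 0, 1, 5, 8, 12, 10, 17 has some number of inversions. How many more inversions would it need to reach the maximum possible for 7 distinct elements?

20 inversions short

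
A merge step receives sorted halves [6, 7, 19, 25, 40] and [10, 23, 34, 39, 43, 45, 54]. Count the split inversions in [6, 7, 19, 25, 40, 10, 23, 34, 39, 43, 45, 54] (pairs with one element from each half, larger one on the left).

7

Take each right-half value and tally the left-half values above it:
r = 10: 19, 25, 40 → 3
r = 23: 25, 40 → 2
r = 34: 40 → 1
r = 39: 40 → 1
r = 43: none → 0
r = 45: none → 0
r = 54: none → 0
Cross-inversions: 3 + 2 + 1 + 1 + 0 + 0 + 0 = 7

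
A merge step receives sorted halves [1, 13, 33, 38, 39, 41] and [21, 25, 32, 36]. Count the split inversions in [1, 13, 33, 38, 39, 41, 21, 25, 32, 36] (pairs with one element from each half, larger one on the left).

Count, for every r in R, how many entries of L exceed r:
r = 21: 33, 38, 39, 41 → 4
r = 25: 33, 38, 39, 41 → 4
r = 32: 33, 38, 39, 41 → 4
r = 36: 38, 39, 41 → 3
Cross-inversions: 4 + 4 + 4 + 3 = 15

15 cross-inversions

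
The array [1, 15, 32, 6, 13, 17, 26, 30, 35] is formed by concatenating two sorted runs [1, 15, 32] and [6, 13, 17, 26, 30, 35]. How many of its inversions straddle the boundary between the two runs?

7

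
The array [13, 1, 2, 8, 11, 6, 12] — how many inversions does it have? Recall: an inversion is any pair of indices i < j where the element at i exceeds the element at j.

There are 8 out-of-order pairs.

Listing every pair i<j with a[i]>a[j] (using 0-based positions):
(0,1): 13 > 1
(0,2): 13 > 2
(0,3): 13 > 8
(0,4): 13 > 11
(0,5): 13 > 6
(0,6): 13 > 12
(3,5): 8 > 6
(4,5): 11 > 6
That's 8 pairs.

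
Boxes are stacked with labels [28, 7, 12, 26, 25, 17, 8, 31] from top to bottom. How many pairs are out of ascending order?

13 inversions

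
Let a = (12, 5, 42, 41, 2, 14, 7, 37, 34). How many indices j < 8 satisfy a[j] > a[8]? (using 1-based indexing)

2

The element at index 8 is 37.
Elements before it: 12, 5, 42, 41, 2, 14, 7
Those larger than 37: 42, 41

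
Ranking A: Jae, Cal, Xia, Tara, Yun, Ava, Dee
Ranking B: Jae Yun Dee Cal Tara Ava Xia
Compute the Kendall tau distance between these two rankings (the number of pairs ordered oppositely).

9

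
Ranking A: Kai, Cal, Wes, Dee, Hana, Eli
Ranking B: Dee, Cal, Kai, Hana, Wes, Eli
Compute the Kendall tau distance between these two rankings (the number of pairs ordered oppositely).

5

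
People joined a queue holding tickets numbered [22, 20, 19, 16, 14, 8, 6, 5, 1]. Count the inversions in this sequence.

36

Sweep left to right; for each value list the smaller values that follow it:
22: 8
20: 7
19: 6
16: 5
14: 4
8: 3
6: 2
5: 1
1: 0
Sum: 8 + 7 + 6 + 5 + 4 + 3 + 2 + 1 + 0 = 36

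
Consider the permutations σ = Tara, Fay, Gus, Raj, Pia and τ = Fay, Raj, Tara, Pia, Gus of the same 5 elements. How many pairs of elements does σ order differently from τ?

Assign each item its position (1..5) in the first ordering, then rewrite the second ordering as that position sequence:
positions: Tara→1, Fay→2, Gus→3, Raj→4, Pia→5
second ordering as positions: [2, 4, 1, 5, 3]
Discordant pairs = inversions in this position sequence.
2: 1 → 1
4: 1, 3 → 2
1: 0
5: 3 → 1
3: 0
Total: 1 + 2 + 0 + 1 + 0 = 4

4 discordant pairs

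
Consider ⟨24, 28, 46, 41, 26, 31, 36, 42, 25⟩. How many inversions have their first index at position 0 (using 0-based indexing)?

The element at index 0 is 24.
Elements after it: 28, 46, 41, 26, 31, 36, 42, 25
None of them are smaller than 24.

0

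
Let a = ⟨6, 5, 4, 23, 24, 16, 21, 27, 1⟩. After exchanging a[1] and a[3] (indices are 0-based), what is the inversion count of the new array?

Positions 1 and 3 hold 5 and 23; after swapping, the array is [6, 23, 4, 5, 24, 16, 21, 27, 1].
For each element, count later entries that are smaller:
6 → 4, 5, 1 → 3
23 → 4, 5, 16, 21, 1 → 5
4 → 1 → 1
5 → 1 → 1
24 → 16, 21, 1 → 3
16 → 1 → 1
21 → 1 → 1
27 → 1 → 1
1 → none → 0
Sum: 3 + 5 + 1 + 1 + 3 + 1 + 1 + 1 + 0 = 16

16 inversions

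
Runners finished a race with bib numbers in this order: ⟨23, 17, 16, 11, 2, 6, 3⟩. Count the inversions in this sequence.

19 inversions

Count, for each position, how many later elements it exceeds:
23 → 17, 16, 11, 2, 6, 3 → 6
17 → 16, 11, 2, 6, 3 → 5
16 → 11, 2, 6, 3 → 4
11 → 2, 6, 3 → 3
2 → none → 0
6 → 3 → 1
3 → none → 0
Sum: 6 + 5 + 4 + 3 + 0 + 1 + 0 = 19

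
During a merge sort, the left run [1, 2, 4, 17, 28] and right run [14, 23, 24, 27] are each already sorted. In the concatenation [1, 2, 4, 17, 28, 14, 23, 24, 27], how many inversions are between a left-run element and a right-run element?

For each element r of the right run, count left-run elements greater than r:
r = 14: 17, 28 → 2
r = 23: 28 → 1
r = 24: 28 → 1
r = 27: 28 → 1
Cross-inversions: 2 + 1 + 1 + 1 = 5

5 cross-inversions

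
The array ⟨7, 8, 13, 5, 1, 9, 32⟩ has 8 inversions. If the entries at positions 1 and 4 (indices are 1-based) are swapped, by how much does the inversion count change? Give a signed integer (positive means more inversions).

Positions 1 and 4 hold 7 and 5; after swapping, the array is [5, 8, 13, 7, 1, 9, 32].
Sweep left to right; for each value list the smaller values that follow it:
5 → 1 → 1
8 → 7, 1 → 2
13 → 7, 1, 9 → 3
7 → 1 → 1
1 → none → 0
9 → none → 0
32 → none → 0
Sum: 1 + 2 + 3 + 1 + 0 + 0 + 0 = 7
Change: 7 − 8 = -1

-1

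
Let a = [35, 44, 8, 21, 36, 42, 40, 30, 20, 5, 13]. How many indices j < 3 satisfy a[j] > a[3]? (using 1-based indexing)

The element at index 3 is 8.
Elements before it: 35, 44
Those larger than 8: 35, 44

2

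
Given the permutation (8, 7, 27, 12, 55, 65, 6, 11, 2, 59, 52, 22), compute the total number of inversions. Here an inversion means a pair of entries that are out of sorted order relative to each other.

29 inversions

Sweep left to right; for each value list the smaller values that follow it:
8: 3
7: 2
27: 5
12: 3
55: 5
65: 6
6: 1
11: 1
2: 0
59: 2
52: 1
22: 0
Sum: 3 + 2 + 5 + 3 + 5 + 6 + 1 + 1 + 0 + 2 + 1 + 0 = 29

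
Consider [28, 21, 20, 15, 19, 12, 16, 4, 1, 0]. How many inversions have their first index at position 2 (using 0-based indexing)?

The element at index 2 is 20.
Elements after it: 15, 19, 12, 16, 4, 1, 0
Those smaller than 20: 15, 19, 12, 16, 4, 1, 0

7 such elements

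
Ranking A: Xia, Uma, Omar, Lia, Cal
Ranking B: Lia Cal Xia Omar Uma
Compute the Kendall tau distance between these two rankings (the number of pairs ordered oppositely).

Assign each item its position (1..5) in the first ordering, then rewrite the second ordering as that position sequence:
positions: Xia→1, Uma→2, Omar→3, Lia→4, Cal→5
second ordering as positions: [4, 5, 1, 3, 2]
Discordant pairs = inversions in this position sequence.
4: 1, 3, 2 → 3
5: 1, 3, 2 → 3
1: 0
3: 2 → 1
2: 0
Total: 3 + 3 + 0 + 1 + 0 = 7

7 discordant pairs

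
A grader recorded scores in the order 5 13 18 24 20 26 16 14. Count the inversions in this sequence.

Sweep left to right; for each value list the smaller values that follow it:
5 → none → 0
13 → none → 0
18 → 16, 14 → 2
24 → 20, 16, 14 → 3
20 → 16, 14 → 2
26 → 16, 14 → 2
16 → 14 → 1
14 → none → 0
Sum: 0 + 0 + 2 + 3 + 2 + 2 + 1 + 0 = 10

10 out-of-order pairs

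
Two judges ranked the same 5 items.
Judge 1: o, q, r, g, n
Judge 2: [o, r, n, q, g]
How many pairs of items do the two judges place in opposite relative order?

Assign each item its position (1..5) in the first ordering, then rewrite the second ordering as that position sequence:
positions: o→1, q→2, r→3, g→4, n→5
second ordering as positions: [1, 3, 5, 2, 4]
Discordant pairs = inversions in this position sequence.
1: 0
3: 2 → 1
5: 2, 4 → 2
2: 0
4: 0
Total: 0 + 1 + 2 + 0 + 0 = 3

3 discordant pairs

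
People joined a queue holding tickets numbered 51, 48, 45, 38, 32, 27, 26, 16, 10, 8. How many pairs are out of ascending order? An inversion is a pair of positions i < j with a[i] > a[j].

45 inversions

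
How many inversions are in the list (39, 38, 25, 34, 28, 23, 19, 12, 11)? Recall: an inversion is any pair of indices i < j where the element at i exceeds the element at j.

34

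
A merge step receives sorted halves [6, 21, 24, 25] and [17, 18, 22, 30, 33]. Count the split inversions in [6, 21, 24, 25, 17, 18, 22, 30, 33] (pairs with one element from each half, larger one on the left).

There are 8 split inversions.

Take each right-half value and tally the left-half values above it:
r = 17: 21, 24, 25 → 3
r = 18: 21, 24, 25 → 3
r = 22: 24, 25 → 2
r = 30: none → 0
r = 33: none → 0
Cross-inversions: 3 + 3 + 2 + 0 + 0 = 8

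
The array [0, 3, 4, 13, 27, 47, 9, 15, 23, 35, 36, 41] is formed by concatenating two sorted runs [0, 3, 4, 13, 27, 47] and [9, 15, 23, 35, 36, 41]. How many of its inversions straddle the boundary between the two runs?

10

For each element r of the right run, count left-run elements greater than r:
r = 9: 13, 27, 47 → 3
r = 15: 27, 47 → 2
r = 23: 27, 47 → 2
r = 35: 47 → 1
r = 36: 47 → 1
r = 41: 47 → 1
Cross-inversions: 3 + 2 + 2 + 1 + 1 + 1 = 10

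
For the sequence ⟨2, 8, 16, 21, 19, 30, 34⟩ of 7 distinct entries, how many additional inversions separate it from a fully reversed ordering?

Maximum inversions for 7 distinct elements is C(7, 2) = 7·6/2 = 21.
Current inversions — for each element, count later smaller elements:
2: 0
8: 0
16: 0
21: 1
19: 0
30: 0
34: 0
Current total: 0 + 0 + 0 + 1 + 0 + 0 + 0 = 1
Shortfall: 21 − 1 = 20

20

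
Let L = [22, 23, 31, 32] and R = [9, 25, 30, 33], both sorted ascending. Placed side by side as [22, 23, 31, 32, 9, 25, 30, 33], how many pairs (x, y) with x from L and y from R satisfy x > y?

8

Take each right-half value and tally the left-half values above it:
r = 9: 22, 23, 31, 32 → 4
r = 25: 31, 32 → 2
r = 30: 31, 32 → 2
r = 33: none → 0
Cross-inversions: 4 + 2 + 2 + 0 = 8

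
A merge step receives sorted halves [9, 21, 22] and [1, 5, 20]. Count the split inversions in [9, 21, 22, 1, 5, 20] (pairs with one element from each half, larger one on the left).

Count, for every r in R, how many entries of L exceed r:
r = 1: 9, 21, 22 → 3
r = 5: 9, 21, 22 → 3
r = 20: 21, 22 → 2
Cross-inversions: 3 + 3 + 2 = 8

8 split inversions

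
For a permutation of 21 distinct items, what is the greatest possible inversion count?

210 inversions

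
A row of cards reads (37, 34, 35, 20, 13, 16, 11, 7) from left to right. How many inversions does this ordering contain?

26

Element-by-element contributions:
37 → 34, 35, 20, 13, 16, 11, 7 → 7
34 → 20, 13, 16, 11, 7 → 5
35 → 20, 13, 16, 11, 7 → 5
20 → 13, 16, 11, 7 → 4
13 → 11, 7 → 2
16 → 11, 7 → 2
11 → 7 → 1
7 → none → 0
Sum: 7 + 5 + 5 + 4 + 2 + 2 + 1 + 0 = 26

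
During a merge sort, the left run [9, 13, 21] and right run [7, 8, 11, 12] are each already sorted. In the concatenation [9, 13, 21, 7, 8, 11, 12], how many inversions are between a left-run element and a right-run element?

For each element r of the right run, count left-run elements greater than r:
r = 7: 9, 13, 21 → 3
r = 8: 9, 13, 21 → 3
r = 11: 13, 21 → 2
r = 12: 13, 21 → 2
Cross-inversions: 3 + 3 + 2 + 2 = 10

10 split inversions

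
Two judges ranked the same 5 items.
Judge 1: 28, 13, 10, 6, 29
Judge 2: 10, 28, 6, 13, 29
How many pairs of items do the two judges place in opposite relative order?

3 discordant pairs

Assign each item its position (1..5) in the first ordering, then rewrite the second ordering as that position sequence:
positions: 28→1, 13→2, 10→3, 6→4, 29→5
second ordering as positions: [3, 1, 4, 2, 5]
Discordant pairs = inversions in this position sequence.
3: 1, 2 → 2
1: 0
4: 2 → 1
2: 0
5: 0
Total: 2 + 0 + 1 + 0 + 0 = 3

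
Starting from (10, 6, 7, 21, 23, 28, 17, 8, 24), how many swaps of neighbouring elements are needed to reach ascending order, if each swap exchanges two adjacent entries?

Minimum adjacent swaps = number of inversions (each swap of adjacent out-of-order elements removes one inversion and no swap can remove more).
Count inversions — for each element, later elements that are smaller:
10: 6, 7, 8 → 3
6: none → 0
7: none → 0
21: 17, 8 → 2
23: 17, 8 → 2
28: 17, 8, 24 → 3
17: 8 → 1
8: none → 0
24: none → 0
Total inversions: 3 + 0 + 0 + 2 + 2 + 3 + 1 + 0 + 0 = 11

11 swaps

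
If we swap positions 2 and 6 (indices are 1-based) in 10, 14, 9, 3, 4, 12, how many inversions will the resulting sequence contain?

8

Positions 2 and 6 hold 14 and 12; after swapping, the array is [10, 12, 9, 3, 4, 14].
Count, for each position, how many later elements it exceeds:
10 → 9, 3, 4 → 3
12 → 9, 3, 4 → 3
9 → 3, 4 → 2
3 → none → 0
4 → none → 0
14 → none → 0
Sum: 3 + 3 + 2 + 0 + 0 + 0 = 8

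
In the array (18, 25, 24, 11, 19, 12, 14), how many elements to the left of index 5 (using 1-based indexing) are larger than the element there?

2

The element at index 5 is 19.
Elements before it: 18, 25, 24, 11
Those larger than 19: 25, 24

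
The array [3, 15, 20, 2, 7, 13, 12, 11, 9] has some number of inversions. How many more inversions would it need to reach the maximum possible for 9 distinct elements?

Maximum inversions for 9 distinct elements is C(9, 2) = 9·8/2 = 36.
Current inversions — for each element, count later smaller elements:
3: 1
15: 6
20: 6
2: 0
7: 0
13: 3
12: 2
11: 1
9: 0
Current total: 1 + 6 + 6 + 0 + 0 + 3 + 2 + 1 + 0 = 19
Shortfall: 36 − 19 = 17

17 inversions short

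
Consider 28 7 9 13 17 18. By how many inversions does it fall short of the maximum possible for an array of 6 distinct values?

Maximum inversions for 6 distinct elements is C(6, 2) = 6·5/2 = 15.
Current inversions — for each element, count later smaller elements:
28: 5
7: 0
9: 0
13: 0
17: 0
18: 0
Current total: 5 + 0 + 0 + 0 + 0 + 0 = 5
Shortfall: 15 − 5 = 10

10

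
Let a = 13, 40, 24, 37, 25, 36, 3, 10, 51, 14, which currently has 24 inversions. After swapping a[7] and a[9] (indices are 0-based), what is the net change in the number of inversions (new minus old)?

+1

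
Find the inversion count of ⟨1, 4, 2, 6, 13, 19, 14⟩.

2

Out-of-order index pairs (1-indexed):
(2,3): 4 > 2
(6,7): 19 > 14
That's 2 pairs.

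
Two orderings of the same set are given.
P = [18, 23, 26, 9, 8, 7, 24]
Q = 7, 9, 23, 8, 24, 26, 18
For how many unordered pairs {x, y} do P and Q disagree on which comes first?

Assign each item its position (1..7) in the first ordering, then rewrite the second ordering as that position sequence:
positions: 18→1, 23→2, 26→3, 9→4, 8→5, 7→6, 24→7
second ordering as positions: [6, 4, 2, 5, 7, 3, 1]
Discordant pairs = inversions in this position sequence.
6: 4, 2, 5, 3, 1 → 5
4: 2, 3, 1 → 3
2: 1 → 1
5: 3, 1 → 2
7: 3, 1 → 2
3: 1 → 1
1: 0
Total: 5 + 3 + 1 + 2 + 2 + 1 + 0 = 14

14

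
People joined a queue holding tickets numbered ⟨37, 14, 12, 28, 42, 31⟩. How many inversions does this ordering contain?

6

Listing every pair i<j with a[i]>a[j] (using 1-based positions):
(1,2): 37 > 14
(1,3): 37 > 12
(1,4): 37 > 28
(1,6): 37 > 31
(2,3): 14 > 12
(5,6): 42 > 31
That's 6 pairs.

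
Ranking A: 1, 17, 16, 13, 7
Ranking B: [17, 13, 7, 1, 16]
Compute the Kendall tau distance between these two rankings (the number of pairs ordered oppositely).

Assign each item its position (1..5) in the first ordering, then rewrite the second ordering as that position sequence:
positions: 1→1, 17→2, 16→3, 13→4, 7→5
second ordering as positions: [2, 4, 5, 1, 3]
Discordant pairs = inversions in this position sequence.
2: 1 → 1
4: 1, 3 → 2
5: 1, 3 → 2
1: 0
3: 0
Total: 1 + 2 + 2 + 0 + 0 = 5

5 discordant pairs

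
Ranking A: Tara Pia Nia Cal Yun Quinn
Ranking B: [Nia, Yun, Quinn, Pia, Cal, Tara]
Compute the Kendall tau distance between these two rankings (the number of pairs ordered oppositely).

Discordant pairs: 10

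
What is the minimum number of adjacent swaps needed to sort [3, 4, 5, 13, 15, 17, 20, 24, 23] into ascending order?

Minimum adjacent swaps = number of inversions (each swap of adjacent out-of-order elements removes one inversion and no swap can remove more).
Count inversions — for each element, later elements that are smaller:
3: none → 0
4: none → 0
5: none → 0
13: none → 0
15: none → 0
17: none → 0
20: none → 0
24: 23 → 1
23: none → 0
Total inversions: 0 + 0 + 0 + 0 + 0 + 0 + 0 + 1 + 0 = 1

1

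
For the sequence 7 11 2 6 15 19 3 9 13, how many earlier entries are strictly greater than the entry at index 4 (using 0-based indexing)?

0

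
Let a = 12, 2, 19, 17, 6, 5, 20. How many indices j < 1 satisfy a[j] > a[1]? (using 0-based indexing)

The element at index 1 is 2.
Elements before it: 12
Those larger than 2: 12

1 such element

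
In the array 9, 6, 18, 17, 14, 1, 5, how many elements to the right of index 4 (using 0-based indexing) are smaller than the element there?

2 such elements

The element at index 4 is 14.
Elements after it: 1, 5
Those smaller than 14: 1, 5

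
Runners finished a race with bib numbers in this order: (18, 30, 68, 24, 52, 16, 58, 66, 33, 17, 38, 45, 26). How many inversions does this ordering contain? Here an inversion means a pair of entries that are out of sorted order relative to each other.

There are 38 inversions.

Count, for each position, how many later elements it exceeds:
18 → 16, 17 → 2
30 → 24, 16, 17, 26 → 4
68 → 24, 52, 16, 58, 66, 33, 17, 38, 45, 26 → 10
24 → 16, 17 → 2
52 → 16, 33, 17, 38, 45, 26 → 6
16 → none → 0
58 → 33, 17, 38, 45, 26 → 5
66 → 33, 17, 38, 45, 26 → 5
33 → 17, 26 → 2
17 → none → 0
38 → 26 → 1
45 → 26 → 1
26 → none → 0
Sum: 2 + 4 + 10 + 2 + 6 + 0 + 5 + 5 + 2 + 0 + 1 + 1 + 0 = 38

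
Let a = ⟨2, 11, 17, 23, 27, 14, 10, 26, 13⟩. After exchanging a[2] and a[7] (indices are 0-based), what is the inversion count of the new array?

Positions 2 and 7 hold 17 and 26; after swapping, the array is [2, 11, 26, 23, 27, 14, 10, 17, 13].
Count, for each position, how many later elements it exceeds:
2: 0
11: 1
26: 5
23: 4
27: 4
14: 2
10: 0
17: 1
13: 0
Sum: 0 + 1 + 5 + 4 + 4 + 2 + 0 + 1 + 0 = 17

There are 17 inversions.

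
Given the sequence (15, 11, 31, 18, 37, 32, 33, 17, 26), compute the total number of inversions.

Count, for each position, how many later elements it exceeds:
15 → 11 → 1
11 → none → 0
31 → 18, 17, 26 → 3
18 → 17 → 1
37 → 32, 33, 17, 26 → 4
32 → 17, 26 → 2
33 → 17, 26 → 2
17 → none → 0
26 → none → 0
Sum: 1 + 0 + 3 + 1 + 4 + 2 + 2 + 0 + 0 = 13

13 inversions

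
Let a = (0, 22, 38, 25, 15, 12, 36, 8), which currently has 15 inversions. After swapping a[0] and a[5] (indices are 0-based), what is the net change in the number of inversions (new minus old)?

Positions 0 and 5 hold 0 and 12; after swapping, the array is [12, 22, 38, 25, 15, 0, 36, 8].
For each element, count later entries that are smaller:
12: 2
22: 3
38: 5
25: 3
15: 2
0: 0
36: 1
8: 0
Sum: 2 + 3 + 5 + 3 + 2 + 0 + 1 + 0 = 16
Change: 16 − 15 = +1

+1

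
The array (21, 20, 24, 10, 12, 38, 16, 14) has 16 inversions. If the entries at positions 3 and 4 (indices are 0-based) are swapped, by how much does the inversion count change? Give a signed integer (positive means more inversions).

+1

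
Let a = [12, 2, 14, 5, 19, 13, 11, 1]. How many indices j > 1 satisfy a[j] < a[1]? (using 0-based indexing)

The element at index 1 is 2.
Elements after it: 14, 5, 19, 13, 11, 1
Those smaller than 2: 1

1 such element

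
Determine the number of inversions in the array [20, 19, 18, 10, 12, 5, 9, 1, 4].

33

Element-by-element contributions:
20 → 19, 18, 10, 12, 5, 9, 1, 4 → 8
19 → 18, 10, 12, 5, 9, 1, 4 → 7
18 → 10, 12, 5, 9, 1, 4 → 6
10 → 5, 9, 1, 4 → 4
12 → 5, 9, 1, 4 → 4
5 → 1, 4 → 2
9 → 1, 4 → 2
1 → none → 0
4 → none → 0
Sum: 8 + 7 + 6 + 4 + 4 + 2 + 2 + 0 + 0 = 33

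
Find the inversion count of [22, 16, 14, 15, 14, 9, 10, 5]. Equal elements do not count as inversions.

Count, for each position, how many later elements it exceeds:
22: 7
16: 6
14: 3
15: 4
14: 3
9: 1
10: 1
5: 0
Sum: 7 + 6 + 3 + 4 + 3 + 1 + 1 + 0 = 25

25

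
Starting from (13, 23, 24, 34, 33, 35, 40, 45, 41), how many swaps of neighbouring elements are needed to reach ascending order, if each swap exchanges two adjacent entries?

The minimum number of adjacent swaps to sort an array equals its inversion count, since every such swap removes exactly one inversion.
Count inversions — for each element, later elements that are smaller:
13: none → 0
23: none → 0
24: none → 0
34: 33 → 1
33: none → 0
35: none → 0
40: none → 0
45: 41 → 1
41: none → 0
Total inversions: 0 + 0 + 0 + 1 + 0 + 0 + 0 + 1 + 0 = 2

There are 2 swaps.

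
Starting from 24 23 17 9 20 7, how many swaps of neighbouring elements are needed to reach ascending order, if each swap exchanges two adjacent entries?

Swaps: 13

Minimum adjacent swaps = number of inversions (each swap of adjacent out-of-order elements removes one inversion and no swap can remove more).
Count inversions — for each element, later elements that are smaller:
24: 23, 17, 9, 20, 7 → 5
23: 17, 9, 20, 7 → 4
17: 9, 7 → 2
9: 7 → 1
20: 7 → 1
7: none → 0
Total inversions: 5 + 4 + 2 + 1 + 1 + 0 = 13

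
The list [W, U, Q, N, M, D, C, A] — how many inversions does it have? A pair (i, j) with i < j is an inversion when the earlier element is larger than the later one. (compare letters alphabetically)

28 inversions

Sweep left to right; for each value list the smaller values that follow it:
W → U, Q, N, M, D, C, A → 7
U → Q, N, M, D, C, A → 6
Q → N, M, D, C, A → 5
N → M, D, C, A → 4
M → D, C, A → 3
D → C, A → 2
C → A → 1
A → none → 0
Sum: 7 + 6 + 5 + 4 + 3 + 2 + 1 + 0 = 28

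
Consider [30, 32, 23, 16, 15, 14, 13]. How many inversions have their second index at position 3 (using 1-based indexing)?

2

The element at index 3 is 23.
Elements before it: 30, 32
Those larger than 23: 30, 32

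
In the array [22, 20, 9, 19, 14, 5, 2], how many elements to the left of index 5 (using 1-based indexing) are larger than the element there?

3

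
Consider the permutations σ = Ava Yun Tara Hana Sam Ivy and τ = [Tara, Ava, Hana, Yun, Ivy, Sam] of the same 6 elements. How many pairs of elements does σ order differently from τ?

Assign each item its position (1..6) in the first ordering, then rewrite the second ordering as that position sequence:
positions: Ava→1, Yun→2, Tara→3, Hana→4, Sam→5, Ivy→6
second ordering as positions: [3, 1, 4, 2, 6, 5]
Discordant pairs = inversions in this position sequence.
3: 1, 2 → 2
1: 0
4: 2 → 1
2: 0
6: 5 → 1
5: 0
Total: 2 + 0 + 1 + 0 + 1 + 0 = 4

4 discordant pairs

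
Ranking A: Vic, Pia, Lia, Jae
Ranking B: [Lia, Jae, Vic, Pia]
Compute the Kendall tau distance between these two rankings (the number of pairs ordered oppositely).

Assign each item its position (1..4) in the first ordering, then rewrite the second ordering as that position sequence:
positions: Vic→1, Pia→2, Lia→3, Jae→4
second ordering as positions: [3, 4, 1, 2]
Discordant pairs = inversions in this position sequence.
3: 1, 2 → 2
4: 1, 2 → 2
1: 0
2: 0
Total: 2 + 2 + 0 + 0 = 4

4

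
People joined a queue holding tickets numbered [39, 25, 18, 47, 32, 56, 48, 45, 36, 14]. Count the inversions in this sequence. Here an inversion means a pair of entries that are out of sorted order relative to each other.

For each element, count later entries that are smaller:
39 → 25, 18, 32, 36, 14 → 5
25 → 18, 14 → 2
18 → 14 → 1
47 → 32, 45, 36, 14 → 4
32 → 14 → 1
56 → 48, 45, 36, 14 → 4
48 → 45, 36, 14 → 3
45 → 36, 14 → 2
36 → 14 → 1
14 → none → 0
Sum: 5 + 2 + 1 + 4 + 1 + 4 + 3 + 2 + 1 + 0 = 23

23 out-of-order pairs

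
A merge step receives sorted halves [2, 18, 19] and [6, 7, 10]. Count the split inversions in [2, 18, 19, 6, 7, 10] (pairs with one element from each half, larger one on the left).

Split inversions: 6

Count, for every r in R, how many entries of L exceed r:
r = 6: 18, 19 → 2
r = 7: 18, 19 → 2
r = 10: 18, 19 → 2
Cross-inversions: 2 + 2 + 2 = 6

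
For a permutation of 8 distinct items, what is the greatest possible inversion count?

A reversed (strictly descending) arrangement makes every pair an inversion, giving C(8, 2) inversions.
C(8, 2) = 8·7/2 = 28

28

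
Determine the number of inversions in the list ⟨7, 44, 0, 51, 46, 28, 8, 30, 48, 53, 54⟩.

Count, for each position, how many later elements it exceeds:
7 → 0 → 1
44 → 0, 28, 8, 30 → 4
0 → none → 0
51 → 46, 28, 8, 30, 48 → 5
46 → 28, 8, 30 → 3
28 → 8 → 1
8 → none → 0
30 → none → 0
48 → none → 0
53 → none → 0
54 → none → 0
Sum: 1 + 4 + 0 + 5 + 3 + 1 + 0 + 0 + 0 + 0 + 0 = 14

14 out-of-order pairs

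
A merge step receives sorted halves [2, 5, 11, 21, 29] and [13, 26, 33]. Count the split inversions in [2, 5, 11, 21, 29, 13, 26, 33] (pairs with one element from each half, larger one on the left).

3 split inversions

Count, for every r in R, how many entries of L exceed r:
r = 13: 21, 29 → 2
r = 26: 29 → 1
r = 33: none → 0
Cross-inversions: 2 + 1 + 0 = 3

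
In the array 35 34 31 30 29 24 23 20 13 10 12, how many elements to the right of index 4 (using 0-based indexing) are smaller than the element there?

6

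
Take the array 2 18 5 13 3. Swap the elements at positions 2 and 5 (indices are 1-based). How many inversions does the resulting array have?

Positions 2 and 5 hold 18 and 3; after swapping, the array is [2, 3, 5, 13, 18].
Count, for each position, how many later elements it exceeds:
2 → none → 0
3 → none → 0
5 → none → 0
13 → none → 0
18 → none → 0
Sum: 0 + 0 + 0 + 0 + 0 = 0

There are 0 inversions.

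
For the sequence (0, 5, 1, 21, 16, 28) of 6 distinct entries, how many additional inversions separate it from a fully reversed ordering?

Maximum inversions for 6 distinct elements is C(6, 2) = 6·5/2 = 15.
Current inversions — for each element, count later smaller elements:
0: 0
5: 1
1: 0
21: 1
16: 0
28: 0
Current total: 0 + 1 + 0 + 1 + 0 + 0 = 2
Shortfall: 15 − 2 = 13

13 inversions short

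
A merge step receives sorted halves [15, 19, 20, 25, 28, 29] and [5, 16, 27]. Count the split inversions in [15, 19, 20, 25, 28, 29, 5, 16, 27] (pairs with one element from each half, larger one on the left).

13

Take each right-half value and tally the left-half values above it:
r = 5: 15, 19, 20, 25, 28, 29 → 6
r = 16: 19, 20, 25, 28, 29 → 5
r = 27: 28, 29 → 2
Cross-inversions: 6 + 5 + 2 = 13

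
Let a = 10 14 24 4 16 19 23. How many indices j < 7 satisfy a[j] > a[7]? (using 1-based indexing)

The element at index 7 is 23.
Elements before it: 10, 14, 24, 4, 16, 19
Those larger than 23: 24

1 such element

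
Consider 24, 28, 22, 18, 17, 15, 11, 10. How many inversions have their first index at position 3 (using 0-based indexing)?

4 such elements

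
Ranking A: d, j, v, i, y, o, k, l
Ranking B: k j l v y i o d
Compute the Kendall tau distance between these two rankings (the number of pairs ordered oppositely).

17 discordant pairs

Assign each item its position (1..8) in the first ordering, then rewrite the second ordering as that position sequence:
positions: d→1, j→2, v→3, i→4, y→5, o→6, k→7, l→8
second ordering as positions: [7, 2, 8, 3, 5, 4, 6, 1]
Discordant pairs = inversions in this position sequence.
7: 2, 3, 5, 4, 6, 1 → 6
2: 1 → 1
8: 3, 5, 4, 6, 1 → 5
3: 1 → 1
5: 4, 1 → 2
4: 1 → 1
6: 1 → 1
1: 0
Total: 6 + 1 + 5 + 1 + 2 + 1 + 1 + 0 = 17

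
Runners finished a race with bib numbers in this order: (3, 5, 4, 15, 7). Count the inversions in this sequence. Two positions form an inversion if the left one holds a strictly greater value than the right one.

Count, for each position, how many later elements it exceeds:
3: 0
5: 1
4: 0
15: 1
7: 0
Sum: 0 + 1 + 0 + 1 + 0 = 2

2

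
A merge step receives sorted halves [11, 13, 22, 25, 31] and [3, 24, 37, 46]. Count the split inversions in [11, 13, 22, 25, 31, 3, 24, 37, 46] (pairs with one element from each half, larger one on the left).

7 cross-inversions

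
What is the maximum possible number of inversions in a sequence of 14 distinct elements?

The maximum occurs when the array is in strictly decreasing order: every one of the C(14, 2) pairs is inverted.
C(14, 2) = 14·13/2 = 91

91 inversions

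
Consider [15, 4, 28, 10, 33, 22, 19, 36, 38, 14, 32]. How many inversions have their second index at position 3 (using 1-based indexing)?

The element at index 3 is 28.
Elements before it: 15, 4
None of them are larger than 28.

0 such elements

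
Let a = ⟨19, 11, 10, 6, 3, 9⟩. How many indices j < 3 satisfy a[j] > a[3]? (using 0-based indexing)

3

The element at index 3 is 6.
Elements before it: 19, 11, 10
Those larger than 6: 19, 11, 10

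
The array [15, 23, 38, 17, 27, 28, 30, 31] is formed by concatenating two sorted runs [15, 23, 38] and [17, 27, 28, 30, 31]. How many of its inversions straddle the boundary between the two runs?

6 cross-inversions

Count, for every r in R, how many entries of L exceed r:
r = 17: 23, 38 → 2
r = 27: 38 → 1
r = 28: 38 → 1
r = 30: 38 → 1
r = 31: 38 → 1
Cross-inversions: 2 + 1 + 1 + 1 + 1 = 6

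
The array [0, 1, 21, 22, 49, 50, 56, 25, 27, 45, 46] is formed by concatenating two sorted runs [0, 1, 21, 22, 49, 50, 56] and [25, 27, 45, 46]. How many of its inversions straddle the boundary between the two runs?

Take each right-half value and tally the left-half values above it:
r = 25: 49, 50, 56 → 3
r = 27: 49, 50, 56 → 3
r = 45: 49, 50, 56 → 3
r = 46: 49, 50, 56 → 3
Cross-inversions: 3 + 3 + 3 + 3 = 12

Cross-inversions: 12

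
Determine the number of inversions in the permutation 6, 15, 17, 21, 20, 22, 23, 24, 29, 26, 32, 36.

Count, for each position, how many later elements it exceeds:
6 → none → 0
15 → none → 0
17 → none → 0
21 → 20 → 1
20 → none → 0
22 → none → 0
23 → none → 0
24 → none → 0
29 → 26 → 1
26 → none → 0
32 → none → 0
36 → none → 0
Sum: 0 + 0 + 0 + 1 + 0 + 0 + 0 + 0 + 1 + 0 + 0 + 0 = 2

2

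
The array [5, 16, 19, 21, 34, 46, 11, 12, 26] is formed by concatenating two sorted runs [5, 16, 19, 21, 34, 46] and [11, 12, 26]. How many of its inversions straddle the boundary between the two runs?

Count, for every r in R, how many entries of L exceed r:
r = 11: 16, 19, 21, 34, 46 → 5
r = 12: 16, 19, 21, 34, 46 → 5
r = 26: 34, 46 → 2
Cross-inversions: 5 + 5 + 2 = 12

Cross-inversions: 12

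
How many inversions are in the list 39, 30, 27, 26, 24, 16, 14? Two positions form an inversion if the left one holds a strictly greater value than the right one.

21 inversions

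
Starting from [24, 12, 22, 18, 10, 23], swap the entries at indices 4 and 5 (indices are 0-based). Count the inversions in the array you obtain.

Inversions: 10

Positions 4 and 5 hold 10 and 23; after swapping, the array is [24, 12, 22, 18, 23, 10].
Count, for each position, how many later elements it exceeds:
24 → 12, 22, 18, 23, 10 → 5
12 → 10 → 1
22 → 18, 10 → 2
18 → 10 → 1
23 → 10 → 1
10 → none → 0
Sum: 5 + 1 + 2 + 1 + 1 + 0 = 10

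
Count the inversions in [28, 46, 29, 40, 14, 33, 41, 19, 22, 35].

Element-by-element contributions:
28: 3
46: 8
29: 3
40: 5
14: 0
33: 2
41: 3
19: 0
22: 0
35: 0
Sum: 3 + 8 + 3 + 5 + 0 + 2 + 3 + 0 + 0 + 0 = 24

24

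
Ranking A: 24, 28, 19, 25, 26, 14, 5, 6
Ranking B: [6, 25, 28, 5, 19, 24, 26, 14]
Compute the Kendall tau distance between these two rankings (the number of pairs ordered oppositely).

Assign each item its position (1..8) in the first ordering, then rewrite the second ordering as that position sequence:
positions: 24→1, 28→2, 19→3, 25→4, 26→5, 14→6, 5→7, 6→8
second ordering as positions: [8, 4, 2, 7, 3, 1, 5, 6]
Discordant pairs = inversions in this position sequence.
8: 4, 2, 7, 3, 1, 5, 6 → 7
4: 2, 3, 1 → 3
2: 1 → 1
7: 3, 1, 5, 6 → 4
3: 1 → 1
1: 0
5: 0
6: 0
Total: 7 + 3 + 1 + 4 + 1 + 0 + 0 + 0 = 16

16 discordant pairs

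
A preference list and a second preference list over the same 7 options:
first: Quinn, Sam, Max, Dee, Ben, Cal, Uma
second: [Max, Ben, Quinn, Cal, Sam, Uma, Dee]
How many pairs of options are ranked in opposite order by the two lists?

8

Assign each item its position (1..7) in the first ordering, then rewrite the second ordering as that position sequence:
positions: Quinn→1, Sam→2, Max→3, Dee→4, Ben→5, Cal→6, Uma→7
second ordering as positions: [3, 5, 1, 6, 2, 7, 4]
Discordant pairs = inversions in this position sequence.
3: 1, 2 → 2
5: 1, 2, 4 → 3
1: 0
6: 2, 4 → 2
2: 0
7: 4 → 1
4: 0
Total: 2 + 3 + 0 + 2 + 0 + 1 + 0 = 8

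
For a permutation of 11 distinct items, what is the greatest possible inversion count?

The maximum occurs when the array is in strictly decreasing order: every one of the C(11, 2) pairs is inverted.
C(11, 2) = 11·10/2 = 55

55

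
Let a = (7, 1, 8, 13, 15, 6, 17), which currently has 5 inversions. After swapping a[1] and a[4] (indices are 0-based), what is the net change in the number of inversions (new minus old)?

+5

Positions 1 and 4 hold 1 and 15; after swapping, the array is [7, 15, 8, 13, 1, 6, 17].
Element-by-element contributions:
7: 2
15: 4
8: 2
13: 2
1: 0
6: 0
17: 0
Sum: 2 + 4 + 2 + 2 + 0 + 0 + 0 = 10
Change: 10 − 5 = +5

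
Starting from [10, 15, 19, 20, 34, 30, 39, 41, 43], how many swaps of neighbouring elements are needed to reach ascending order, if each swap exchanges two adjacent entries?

1

Minimum adjacent swaps = number of inversions (each swap of adjacent out-of-order elements removes one inversion and no swap can remove more).
Count inversions — for each element, later elements that are smaller:
10: none → 0
15: none → 0
19: none → 0
20: none → 0
34: 30 → 1
30: none → 0
39: none → 0
41: none → 0
43: none → 0
Total inversions: 0 + 0 + 0 + 0 + 1 + 0 + 0 + 0 + 0 = 1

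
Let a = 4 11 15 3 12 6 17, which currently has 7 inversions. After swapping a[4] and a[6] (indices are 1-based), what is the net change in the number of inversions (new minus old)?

Positions 4 and 6 hold 3 and 6; after swapping, the array is [4, 11, 15, 6, 12, 3, 17].
Count, for each position, how many later elements it exceeds:
4: 1
11: 2
15: 3
6: 1
12: 1
3: 0
17: 0
Sum: 1 + 2 + 3 + 1 + 1 + 0 + 0 = 8
Change: 8 − 7 = +1

+1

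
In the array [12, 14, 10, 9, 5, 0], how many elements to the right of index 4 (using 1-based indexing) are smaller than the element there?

2

The element at index 4 is 9.
Elements after it: 5, 0
Those smaller than 9: 5, 0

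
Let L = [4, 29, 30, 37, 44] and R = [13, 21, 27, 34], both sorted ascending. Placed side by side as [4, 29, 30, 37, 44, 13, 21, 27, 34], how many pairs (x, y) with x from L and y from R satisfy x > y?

14 cross-inversions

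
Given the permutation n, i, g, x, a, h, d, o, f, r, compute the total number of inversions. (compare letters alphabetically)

Sweep left to right; for each value list the smaller values that follow it:
n → i, g, a, h, d, f → 6
i → g, a, h, d, f → 5
g → a, d, f → 3
x → a, h, d, o, f, r → 6
a → none → 0
h → d, f → 2
d → none → 0
o → f → 1
f → none → 0
r → none → 0
Sum: 6 + 5 + 3 + 6 + 0 + 2 + 0 + 1 + 0 + 0 = 23

23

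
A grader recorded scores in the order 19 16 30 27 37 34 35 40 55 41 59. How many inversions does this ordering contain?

5 out-of-order pairs

For each element, count later entries that are smaller:
19: 1
16: 0
30: 1
27: 0
37: 2
34: 0
35: 0
40: 0
55: 1
41: 0
59: 0
Sum: 1 + 0 + 1 + 0 + 2 + 0 + 0 + 0 + 1 + 0 + 0 = 5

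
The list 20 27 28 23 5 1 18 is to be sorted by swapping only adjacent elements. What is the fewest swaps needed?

Swaps: 15

Each adjacent swap fixes exactly one inversion, so the minimum swap count equals the number of inversions.
Count inversions — for each element, later elements that are smaller:
20: 5, 1, 18 → 3
27: 23, 5, 1, 18 → 4
28: 23, 5, 1, 18 → 4
23: 5, 1, 18 → 3
5: 1 → 1
1: none → 0
18: none → 0
Total inversions: 3 + 4 + 4 + 3 + 1 + 0 + 0 = 15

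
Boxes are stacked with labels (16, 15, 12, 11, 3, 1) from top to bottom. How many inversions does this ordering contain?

15

For each element, count later entries that are smaller:
16: 5
15: 4
12: 3
11: 2
3: 1
1: 0
Sum: 5 + 4 + 3 + 2 + 1 + 0 = 15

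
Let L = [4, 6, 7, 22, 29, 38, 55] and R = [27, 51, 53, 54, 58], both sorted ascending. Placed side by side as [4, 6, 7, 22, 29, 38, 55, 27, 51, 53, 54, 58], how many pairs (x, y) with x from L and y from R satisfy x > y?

6 cross-inversions

For each element r of the right run, count left-run elements greater than r:
r = 27: 29, 38, 55 → 3
r = 51: 55 → 1
r = 53: 55 → 1
r = 54: 55 → 1
r = 58: none → 0
Cross-inversions: 3 + 1 + 1 + 1 + 0 = 6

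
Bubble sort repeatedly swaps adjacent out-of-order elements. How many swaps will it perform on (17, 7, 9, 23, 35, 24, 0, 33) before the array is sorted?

The minimum number of adjacent swaps to sort an array equals its inversion count, since every such swap removes exactly one inversion.
Count inversions — for each element, later elements that are smaller:
17: 7, 9, 0 → 3
7: 0 → 1
9: 0 → 1
23: 0 → 1
35: 24, 0, 33 → 3
24: 0 → 1
0: none → 0
33: none → 0
Total inversions: 3 + 1 + 1 + 1 + 3 + 1 + 0 + 0 = 10

10 adjacent swaps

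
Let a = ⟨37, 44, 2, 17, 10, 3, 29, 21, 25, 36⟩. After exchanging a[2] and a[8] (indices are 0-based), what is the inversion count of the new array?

30

Positions 2 and 8 hold 2 and 25; after swapping, the array is [37, 44, 25, 17, 10, 3, 29, 21, 2, 36].
Count, for each position, how many later elements it exceeds:
37 → 25, 17, 10, 3, 29, 21, 2, 36 → 8
44 → 25, 17, 10, 3, 29, 21, 2, 36 → 8
25 → 17, 10, 3, 21, 2 → 5
17 → 10, 3, 2 → 3
10 → 3, 2 → 2
3 → 2 → 1
29 → 21, 2 → 2
21 → 2 → 1
2 → none → 0
36 → none → 0
Sum: 8 + 8 + 5 + 3 + 2 + 1 + 2 + 1 + 0 + 0 = 30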